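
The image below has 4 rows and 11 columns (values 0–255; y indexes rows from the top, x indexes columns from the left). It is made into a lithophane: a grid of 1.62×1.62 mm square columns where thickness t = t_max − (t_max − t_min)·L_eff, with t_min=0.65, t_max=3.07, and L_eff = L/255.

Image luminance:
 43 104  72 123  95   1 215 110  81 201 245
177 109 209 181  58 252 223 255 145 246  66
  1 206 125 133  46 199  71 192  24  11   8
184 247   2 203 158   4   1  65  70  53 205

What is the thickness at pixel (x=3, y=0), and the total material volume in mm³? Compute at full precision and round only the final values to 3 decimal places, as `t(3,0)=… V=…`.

span = t_max - t_min = 3.07 - 0.65 = 2.420
L(3,0) = 123, L_eff = 123/255 = 0.482353
t(3,0) = 3.07 - 2.420·0.482353 = 1.903
Σt over all 4·11 pixels = 1066571/12750 ≈ 83.6526275
V = pitch²·Σt = 1.62²·1066571/12750 = 219.538

t(3,0)=1.903 V=219.538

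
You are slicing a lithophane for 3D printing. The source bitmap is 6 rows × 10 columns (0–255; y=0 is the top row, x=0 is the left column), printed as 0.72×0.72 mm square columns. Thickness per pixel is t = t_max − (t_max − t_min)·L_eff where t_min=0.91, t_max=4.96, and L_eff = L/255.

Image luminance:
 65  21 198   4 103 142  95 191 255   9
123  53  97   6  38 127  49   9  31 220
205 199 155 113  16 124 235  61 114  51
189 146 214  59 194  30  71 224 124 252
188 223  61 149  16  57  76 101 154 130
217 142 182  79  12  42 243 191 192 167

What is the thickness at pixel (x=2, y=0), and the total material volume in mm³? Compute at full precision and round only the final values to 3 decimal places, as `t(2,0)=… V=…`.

t(2,0)=1.815 V=94.715

span = t_max - t_min = 4.96 - 0.91 = 4.050
L(2,0) = 198, L_eff = 198/255 = 0.776471
t(2,0) = 4.96 - 4.050·0.776471 = 1.815
Σt over all 6·10 pixels = 155301/850 ≈ 182.7070588
V = pitch²·Σt = 0.72²·155301/850 = 94.715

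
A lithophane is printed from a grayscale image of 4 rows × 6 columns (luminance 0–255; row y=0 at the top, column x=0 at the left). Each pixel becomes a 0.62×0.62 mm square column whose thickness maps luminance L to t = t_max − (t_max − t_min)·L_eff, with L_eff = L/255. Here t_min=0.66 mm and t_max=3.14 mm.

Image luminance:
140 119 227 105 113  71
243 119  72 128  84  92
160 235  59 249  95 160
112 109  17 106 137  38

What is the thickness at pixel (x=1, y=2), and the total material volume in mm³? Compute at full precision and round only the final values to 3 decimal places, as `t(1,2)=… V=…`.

t(1,2)=0.855 V=17.790

span = t_max - t_min = 3.14 - 0.66 = 2.480
L(1,2) = 235, L_eff = 235/255 = 0.921569
t(1,2) = 3.14 - 2.480·0.921569 = 0.855
Σt over all 4·6 pixels = 59008/1275 ≈ 46.2807843
V = pitch²·Σt = 0.62²·59008/1275 = 17.790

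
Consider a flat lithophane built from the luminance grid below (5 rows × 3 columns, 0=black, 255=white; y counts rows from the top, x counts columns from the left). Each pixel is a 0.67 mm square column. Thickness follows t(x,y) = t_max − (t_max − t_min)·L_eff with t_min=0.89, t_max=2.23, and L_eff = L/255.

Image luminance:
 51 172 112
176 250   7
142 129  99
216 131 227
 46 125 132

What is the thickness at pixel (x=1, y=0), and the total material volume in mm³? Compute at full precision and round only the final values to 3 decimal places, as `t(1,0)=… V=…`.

t(1,0)=1.326 V=10.262

span = t_max - t_min = 2.23 - 0.89 = 1.340
L(1,0) = 172, L_eff = 172/255 = 0.674510
t(1,0) = 2.23 - 1.340·0.674510 = 1.326
Σt over all 5·3 pixels = 116593/5100 ≈ 22.8613725
V = pitch²·Σt = 0.67²·116593/5100 = 10.262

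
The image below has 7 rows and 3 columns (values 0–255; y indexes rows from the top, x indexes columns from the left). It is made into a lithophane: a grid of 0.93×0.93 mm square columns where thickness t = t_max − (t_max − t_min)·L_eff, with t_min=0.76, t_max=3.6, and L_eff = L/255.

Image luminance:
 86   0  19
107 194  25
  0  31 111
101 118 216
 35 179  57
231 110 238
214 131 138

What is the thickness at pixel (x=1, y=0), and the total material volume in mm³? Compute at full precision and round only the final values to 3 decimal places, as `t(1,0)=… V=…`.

span = t_max - t_min = 3.6 - 0.76 = 2.840
L(1,0) = 0, L_eff = 0/255 = 0.000000
t(1,0) = 3.6 - 2.840·0.000000 = 3.600
Σt over all 7·3 pixels = 315739/6375 ≈ 49.5276863
V = pitch²·Σt = 0.93²·315739/6375 = 42.836

t(1,0)=3.600 V=42.836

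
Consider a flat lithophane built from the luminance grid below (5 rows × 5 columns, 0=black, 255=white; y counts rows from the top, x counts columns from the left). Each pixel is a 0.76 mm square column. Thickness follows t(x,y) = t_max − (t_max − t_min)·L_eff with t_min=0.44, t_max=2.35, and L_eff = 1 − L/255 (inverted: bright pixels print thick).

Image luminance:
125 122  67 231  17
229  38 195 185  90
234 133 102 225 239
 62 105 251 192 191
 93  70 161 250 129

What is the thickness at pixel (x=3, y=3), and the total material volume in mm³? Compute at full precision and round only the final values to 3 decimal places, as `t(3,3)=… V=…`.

span = t_max - t_min = 2.35 - 0.44 = 1.910
L(3,3) = 192, L_eff = 1 - 192/255 = 0.247059 (inverted)
t(3,3) = 2.35 - 1.910·0.247059 = 1.878
Σt over all 5·5 pixels = 248519/6375 ≈ 38.9833725
V = pitch²·Σt = 0.76²·248519/6375 = 22.517

t(3,3)=1.878 V=22.517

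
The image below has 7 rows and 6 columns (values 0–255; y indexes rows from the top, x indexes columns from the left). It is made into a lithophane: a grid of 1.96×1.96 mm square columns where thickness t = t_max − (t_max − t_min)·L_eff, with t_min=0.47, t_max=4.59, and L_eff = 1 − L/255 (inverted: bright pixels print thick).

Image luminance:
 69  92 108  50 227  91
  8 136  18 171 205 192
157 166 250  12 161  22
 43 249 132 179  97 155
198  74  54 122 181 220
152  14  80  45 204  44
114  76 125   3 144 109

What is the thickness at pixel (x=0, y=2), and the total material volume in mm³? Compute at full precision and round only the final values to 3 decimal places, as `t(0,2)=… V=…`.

span = t_max - t_min = 4.59 - 0.47 = 4.120
L(0,2) = 157, L_eff = 1 - 157/255 = 0.384314 (inverted)
t(0,2) = 4.59 - 4.120·0.384314 = 3.007
Σt over all 7·6 pixels = 1271179/12750 ≈ 99.7003137
V = pitch²·Σt = 1.96²·1271179/12750 = 383.009

t(0,2)=3.007 V=383.009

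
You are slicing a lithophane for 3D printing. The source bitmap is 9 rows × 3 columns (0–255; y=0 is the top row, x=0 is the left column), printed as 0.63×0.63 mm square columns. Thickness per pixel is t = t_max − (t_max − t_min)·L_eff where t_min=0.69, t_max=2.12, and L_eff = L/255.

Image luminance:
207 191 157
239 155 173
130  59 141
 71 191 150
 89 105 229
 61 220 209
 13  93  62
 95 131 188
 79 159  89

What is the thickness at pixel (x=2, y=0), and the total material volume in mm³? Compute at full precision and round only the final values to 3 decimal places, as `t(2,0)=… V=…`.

t(2,0)=1.240 V=14.514

span = t_max - t_min = 2.12 - 0.69 = 1.430
L(2,0) = 157, L_eff = 157/255 = 0.615686
t(2,0) = 2.12 - 1.430·0.615686 = 1.240
Σt over all 9·3 pixels = 466261/12750 ≈ 36.5694902
V = pitch²·Σt = 0.63²·466261/12750 = 14.514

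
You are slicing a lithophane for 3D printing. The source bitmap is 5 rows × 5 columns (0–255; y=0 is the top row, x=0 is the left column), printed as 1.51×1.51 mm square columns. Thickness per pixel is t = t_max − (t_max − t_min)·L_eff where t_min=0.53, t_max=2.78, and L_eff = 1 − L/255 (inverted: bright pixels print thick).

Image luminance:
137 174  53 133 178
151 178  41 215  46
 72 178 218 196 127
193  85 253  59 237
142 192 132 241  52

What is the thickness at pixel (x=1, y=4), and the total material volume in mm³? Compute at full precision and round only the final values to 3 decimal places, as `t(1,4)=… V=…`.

t(1,4)=2.224 V=104.308

span = t_max - t_min = 2.78 - 0.53 = 2.250
L(1,4) = 192, L_eff = 1 - 192/255 = 0.247059 (inverted)
t(1,4) = 2.78 - 2.250·0.247059 = 2.224
Σt over all 5·5 pixels = 7777/170 ≈ 45.7470588
V = pitch²·Σt = 1.51²·7777/170 = 104.308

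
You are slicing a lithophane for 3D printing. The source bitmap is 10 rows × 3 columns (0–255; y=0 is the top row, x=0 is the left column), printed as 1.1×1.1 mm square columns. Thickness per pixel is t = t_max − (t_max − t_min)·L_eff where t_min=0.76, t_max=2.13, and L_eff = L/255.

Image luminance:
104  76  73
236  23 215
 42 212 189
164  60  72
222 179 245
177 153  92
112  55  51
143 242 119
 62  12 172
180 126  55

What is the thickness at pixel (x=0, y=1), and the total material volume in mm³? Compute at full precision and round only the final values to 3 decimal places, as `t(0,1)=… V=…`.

span = t_max - t_min = 2.13 - 0.76 = 1.370
L(0,1) = 236, L_eff = 236/255 = 0.925490
t(0,1) = 2.13 - 1.370·0.925490 = 0.862
Σt over all 10·3 pixels = 1100219/25500 ≈ 43.1458431
V = pitch²·Σt = 1.1²·1100219/25500 = 52.206

t(0,1)=0.862 V=52.206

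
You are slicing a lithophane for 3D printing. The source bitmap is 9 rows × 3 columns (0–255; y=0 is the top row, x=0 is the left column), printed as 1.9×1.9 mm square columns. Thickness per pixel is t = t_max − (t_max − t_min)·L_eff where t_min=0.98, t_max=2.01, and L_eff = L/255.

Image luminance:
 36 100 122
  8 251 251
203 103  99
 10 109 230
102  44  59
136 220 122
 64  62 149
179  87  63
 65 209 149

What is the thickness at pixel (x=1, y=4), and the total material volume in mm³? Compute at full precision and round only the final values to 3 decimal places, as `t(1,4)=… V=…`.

t(1,4)=1.832 V=148.787

span = t_max - t_min = 2.01 - 0.98 = 1.030
L(1,4) = 44, L_eff = 44/255 = 0.172549
t(1,4) = 2.01 - 1.030·0.172549 = 1.832
Σt over all 9·3 pixels = 1050989/25500 ≈ 41.2152549
V = pitch²·Σt = 1.9²·1050989/25500 = 148.787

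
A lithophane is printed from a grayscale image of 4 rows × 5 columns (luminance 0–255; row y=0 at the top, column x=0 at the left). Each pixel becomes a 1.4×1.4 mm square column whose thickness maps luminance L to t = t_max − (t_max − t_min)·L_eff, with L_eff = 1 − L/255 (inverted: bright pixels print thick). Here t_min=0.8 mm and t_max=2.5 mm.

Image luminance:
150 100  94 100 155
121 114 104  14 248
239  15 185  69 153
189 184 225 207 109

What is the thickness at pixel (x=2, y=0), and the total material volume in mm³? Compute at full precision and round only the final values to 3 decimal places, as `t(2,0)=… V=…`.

t(2,0)=1.427 V=67.620

span = t_max - t_min = 2.5 - 0.8 = 1.700
L(2,0) = 94, L_eff = 1 - 94/255 = 0.631373 (inverted)
t(2,0) = 2.5 - 1.700·0.631373 = 1.427
Σt over all 4·5 pixels = 34.5
V = pitch²·Σt = 1.4²·34.5 = 67.620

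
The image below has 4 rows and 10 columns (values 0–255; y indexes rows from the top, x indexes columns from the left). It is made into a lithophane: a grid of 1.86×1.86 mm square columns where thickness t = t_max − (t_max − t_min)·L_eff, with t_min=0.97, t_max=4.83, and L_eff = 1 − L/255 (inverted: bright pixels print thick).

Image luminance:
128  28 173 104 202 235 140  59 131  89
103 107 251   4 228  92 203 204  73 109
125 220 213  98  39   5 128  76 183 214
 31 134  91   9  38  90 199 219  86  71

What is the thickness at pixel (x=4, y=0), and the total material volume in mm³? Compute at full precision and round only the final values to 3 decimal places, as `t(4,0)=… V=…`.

span = t_max - t_min = 4.83 - 0.97 = 3.860
L(4,0) = 202, L_eff = 1 - 202/255 = 0.207843 (inverted)
t(4,0) = 4.83 - 3.860·0.207843 = 4.028
Σt over all 4·10 pixels = 241096/2125 ≈ 113.4569412
V = pitch²·Σt = 1.86²·241096/2125 = 392.516

t(4,0)=4.028 V=392.516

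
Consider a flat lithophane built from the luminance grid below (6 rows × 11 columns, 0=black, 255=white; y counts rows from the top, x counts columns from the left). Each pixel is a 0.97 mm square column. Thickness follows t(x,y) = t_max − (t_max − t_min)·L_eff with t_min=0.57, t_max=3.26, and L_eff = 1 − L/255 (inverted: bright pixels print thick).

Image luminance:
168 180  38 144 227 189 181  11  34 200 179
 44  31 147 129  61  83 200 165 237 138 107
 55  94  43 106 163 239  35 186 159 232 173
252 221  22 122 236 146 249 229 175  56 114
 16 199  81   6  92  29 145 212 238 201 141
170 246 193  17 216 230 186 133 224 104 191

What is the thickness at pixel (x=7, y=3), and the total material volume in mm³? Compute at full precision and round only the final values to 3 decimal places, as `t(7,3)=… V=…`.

t(7,3)=2.986 V=129.392

span = t_max - t_min = 3.26 - 0.57 = 2.690
L(7,3) = 229, L_eff = 1 - 229/255 = 0.101961 (inverted)
t(7,3) = 3.26 - 2.690·0.101961 = 2.986
Σt over all 6·11 pixels = 175337/1275 ≈ 137.5192157
V = pitch²·Σt = 0.97²·175337/1275 = 129.392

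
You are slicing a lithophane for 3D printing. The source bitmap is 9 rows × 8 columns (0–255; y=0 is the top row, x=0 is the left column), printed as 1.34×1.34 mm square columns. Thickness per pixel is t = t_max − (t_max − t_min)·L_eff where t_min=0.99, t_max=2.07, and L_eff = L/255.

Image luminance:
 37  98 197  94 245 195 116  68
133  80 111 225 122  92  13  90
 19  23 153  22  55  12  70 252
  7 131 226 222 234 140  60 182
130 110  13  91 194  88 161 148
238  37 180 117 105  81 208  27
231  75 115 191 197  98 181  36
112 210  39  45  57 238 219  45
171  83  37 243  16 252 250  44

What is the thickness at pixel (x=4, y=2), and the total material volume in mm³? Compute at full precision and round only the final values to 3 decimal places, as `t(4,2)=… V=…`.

t(4,2)=1.837 V=200.412

span = t_max - t_min = 2.07 - 0.99 = 1.080
L(4,2) = 55, L_eff = 55/255 = 0.215686
t(4,2) = 2.07 - 1.080·0.215686 = 1.837
Σt over all 9·8 pixels = 237177/2125 ≈ 111.6127059
V = pitch²·Σt = 1.34²·237177/2125 = 200.412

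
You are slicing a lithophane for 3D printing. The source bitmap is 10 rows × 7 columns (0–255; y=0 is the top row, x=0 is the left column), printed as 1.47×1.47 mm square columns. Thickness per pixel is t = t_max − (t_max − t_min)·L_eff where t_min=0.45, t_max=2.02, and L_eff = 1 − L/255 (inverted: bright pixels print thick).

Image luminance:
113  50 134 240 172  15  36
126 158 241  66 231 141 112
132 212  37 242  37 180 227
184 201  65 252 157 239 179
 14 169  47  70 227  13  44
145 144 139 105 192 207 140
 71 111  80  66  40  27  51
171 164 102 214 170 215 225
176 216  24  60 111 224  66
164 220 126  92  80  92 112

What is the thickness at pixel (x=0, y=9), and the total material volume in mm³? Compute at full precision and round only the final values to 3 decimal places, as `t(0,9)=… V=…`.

span = t_max - t_min = 2.02 - 0.45 = 1.570
L(0,9) = 164, L_eff = 1 - 164/255 = 0.356863 (inverted)
t(0,9) = 2.02 - 1.570·0.356863 = 1.460
Σt over all 10·7 pixels = 452827/5100 ≈ 88.7896078
V = pitch²·Σt = 1.47²·452827/5100 = 191.865

t(0,9)=1.460 V=191.865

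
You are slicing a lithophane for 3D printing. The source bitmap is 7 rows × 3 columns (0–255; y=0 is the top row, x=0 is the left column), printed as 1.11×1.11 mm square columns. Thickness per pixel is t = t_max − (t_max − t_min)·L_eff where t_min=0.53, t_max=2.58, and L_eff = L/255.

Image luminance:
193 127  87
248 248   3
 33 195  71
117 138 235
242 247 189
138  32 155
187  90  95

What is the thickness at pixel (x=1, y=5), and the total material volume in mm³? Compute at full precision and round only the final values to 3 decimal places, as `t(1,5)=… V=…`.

span = t_max - t_min = 2.58 - 0.53 = 2.050
L(1,5) = 32, L_eff = 32/255 = 0.125490
t(1,5) = 2.58 - 2.050·0.125490 = 2.323
Σt over all 7·3 pixels = 37612/1275 ≈ 29.4996078
V = pitch²·Σt = 1.11²·37612/1275 = 36.346

t(1,5)=2.323 V=36.346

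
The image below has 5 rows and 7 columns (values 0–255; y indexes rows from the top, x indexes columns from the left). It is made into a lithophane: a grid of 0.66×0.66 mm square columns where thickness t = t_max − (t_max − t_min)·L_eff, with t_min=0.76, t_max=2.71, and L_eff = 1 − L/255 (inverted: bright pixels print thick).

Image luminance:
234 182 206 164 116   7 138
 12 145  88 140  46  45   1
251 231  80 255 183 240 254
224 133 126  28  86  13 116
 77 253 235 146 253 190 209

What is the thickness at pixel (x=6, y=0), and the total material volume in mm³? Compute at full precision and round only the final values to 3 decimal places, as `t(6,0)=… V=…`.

span = t_max - t_min = 2.71 - 0.76 = 1.950
L(6,0) = 138, L_eff = 1 - 138/255 = 0.458824 (inverted)
t(6,0) = 2.71 - 1.950·0.458824 = 1.815
Σt over all 5·7 pixels = 111611/1700 ≈ 65.6535294
V = pitch²·Σt = 0.66²·111611/1700 = 28.599

t(6,0)=1.815 V=28.599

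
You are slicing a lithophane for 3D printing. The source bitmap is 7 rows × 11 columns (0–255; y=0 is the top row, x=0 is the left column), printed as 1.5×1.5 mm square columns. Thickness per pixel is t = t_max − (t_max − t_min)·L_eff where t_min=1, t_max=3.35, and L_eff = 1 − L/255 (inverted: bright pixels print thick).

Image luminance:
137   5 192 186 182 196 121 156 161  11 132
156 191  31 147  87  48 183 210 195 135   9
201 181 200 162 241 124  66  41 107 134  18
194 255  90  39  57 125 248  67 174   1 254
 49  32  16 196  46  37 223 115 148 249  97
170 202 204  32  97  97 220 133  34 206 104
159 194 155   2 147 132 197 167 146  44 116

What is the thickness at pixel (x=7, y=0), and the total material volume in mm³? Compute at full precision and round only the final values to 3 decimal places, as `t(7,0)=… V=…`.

t(7,0)=2.438 V=380.935

span = t_max - t_min = 3.35 - 1 = 2.350
L(7,0) = 156, L_eff = 1 - 156/255 = 0.388235 (inverted)
t(7,0) = 3.35 - 2.350·0.388235 = 2.438
Σt over all 7·11 pixels = 215863/1275 ≈ 169.3043137
V = pitch²·Σt = 1.5²·215863/1275 = 380.935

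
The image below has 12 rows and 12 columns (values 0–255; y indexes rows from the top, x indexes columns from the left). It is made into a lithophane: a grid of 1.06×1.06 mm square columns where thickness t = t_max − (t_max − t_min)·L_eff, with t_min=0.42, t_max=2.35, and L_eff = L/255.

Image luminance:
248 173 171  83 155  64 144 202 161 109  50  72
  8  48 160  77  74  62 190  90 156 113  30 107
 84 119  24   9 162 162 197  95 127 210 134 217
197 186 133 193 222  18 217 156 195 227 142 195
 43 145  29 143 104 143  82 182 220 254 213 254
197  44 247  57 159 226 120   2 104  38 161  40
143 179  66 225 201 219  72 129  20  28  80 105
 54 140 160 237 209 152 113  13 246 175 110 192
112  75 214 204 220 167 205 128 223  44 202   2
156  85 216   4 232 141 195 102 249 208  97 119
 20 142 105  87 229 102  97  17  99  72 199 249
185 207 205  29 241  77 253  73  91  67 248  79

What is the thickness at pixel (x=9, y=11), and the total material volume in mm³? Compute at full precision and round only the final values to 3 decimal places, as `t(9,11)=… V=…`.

t(9,11)=1.843 V=213.410

span = t_max - t_min = 2.35 - 0.42 = 1.930
L(9,11) = 67, L_eff = 67/255 = 0.262745
t(9,11) = 2.35 - 1.930·0.262745 = 1.843
Σt over all 12·12 pixels = 1210828/6375 ≈ 189.9338039
V = pitch²·Σt = 1.06²·1210828/6375 = 213.410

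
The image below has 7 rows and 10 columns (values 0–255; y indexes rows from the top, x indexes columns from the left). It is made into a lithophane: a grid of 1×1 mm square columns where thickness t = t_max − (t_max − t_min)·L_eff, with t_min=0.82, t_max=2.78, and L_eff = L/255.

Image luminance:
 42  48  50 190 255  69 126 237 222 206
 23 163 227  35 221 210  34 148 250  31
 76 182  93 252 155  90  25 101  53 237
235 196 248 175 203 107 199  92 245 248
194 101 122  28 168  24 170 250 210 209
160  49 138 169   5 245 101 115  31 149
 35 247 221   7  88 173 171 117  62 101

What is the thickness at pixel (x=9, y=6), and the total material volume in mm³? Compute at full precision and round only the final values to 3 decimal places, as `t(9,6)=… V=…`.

span = t_max - t_min = 2.78 - 0.82 = 1.960
L(9,6) = 101, L_eff = 101/255 = 0.396078
t(9,6) = 2.78 - 1.960·0.396078 = 2.004
Σt over all 7·10 pixels = 757484/6375 ≈ 118.8210196
V = pitch²·Σt = 1²·757484/6375 = 118.821

t(9,6)=2.004 V=118.821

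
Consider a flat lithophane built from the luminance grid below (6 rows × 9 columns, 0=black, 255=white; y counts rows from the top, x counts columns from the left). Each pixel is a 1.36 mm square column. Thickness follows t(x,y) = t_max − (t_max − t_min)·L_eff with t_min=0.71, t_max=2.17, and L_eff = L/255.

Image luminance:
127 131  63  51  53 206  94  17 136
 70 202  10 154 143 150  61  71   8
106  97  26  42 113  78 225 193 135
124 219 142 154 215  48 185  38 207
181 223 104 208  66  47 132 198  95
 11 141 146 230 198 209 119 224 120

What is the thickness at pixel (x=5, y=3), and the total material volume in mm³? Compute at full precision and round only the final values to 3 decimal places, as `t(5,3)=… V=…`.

span = t_max - t_min = 2.17 - 0.71 = 1.460
L(5,3) = 48, L_eff = 48/255 = 0.188235
t(5,3) = 2.17 - 1.460·0.188235 = 1.895
Σt over all 6·9 pixels = 1001587/12750 ≈ 78.5558431
V = pitch²·Σt = 1.36²·1001587/12750 = 145.297

t(5,3)=1.895 V=145.297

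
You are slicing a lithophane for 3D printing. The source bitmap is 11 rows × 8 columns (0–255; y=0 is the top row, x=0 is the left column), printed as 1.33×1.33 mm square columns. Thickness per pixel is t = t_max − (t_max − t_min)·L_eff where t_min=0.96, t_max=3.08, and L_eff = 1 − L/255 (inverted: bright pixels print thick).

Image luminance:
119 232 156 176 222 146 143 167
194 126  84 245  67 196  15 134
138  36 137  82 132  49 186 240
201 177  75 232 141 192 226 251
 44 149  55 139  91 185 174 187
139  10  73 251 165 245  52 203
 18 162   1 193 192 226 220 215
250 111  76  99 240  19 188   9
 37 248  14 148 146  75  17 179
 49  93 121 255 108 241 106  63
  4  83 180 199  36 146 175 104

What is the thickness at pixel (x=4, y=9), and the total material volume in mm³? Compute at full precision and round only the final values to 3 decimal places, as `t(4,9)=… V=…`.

span = t_max - t_min = 3.08 - 0.96 = 2.120
L(4,9) = 108, L_eff = 1 - 108/255 = 0.576471 (inverted)
t(4,9) = 3.08 - 2.120·0.576471 = 1.858
Σt over all 11·8 pixels = 236237/1275 ≈ 185.2839216
V = pitch²·Σt = 1.33²·236237/1275 = 327.749

t(4,9)=1.858 V=327.749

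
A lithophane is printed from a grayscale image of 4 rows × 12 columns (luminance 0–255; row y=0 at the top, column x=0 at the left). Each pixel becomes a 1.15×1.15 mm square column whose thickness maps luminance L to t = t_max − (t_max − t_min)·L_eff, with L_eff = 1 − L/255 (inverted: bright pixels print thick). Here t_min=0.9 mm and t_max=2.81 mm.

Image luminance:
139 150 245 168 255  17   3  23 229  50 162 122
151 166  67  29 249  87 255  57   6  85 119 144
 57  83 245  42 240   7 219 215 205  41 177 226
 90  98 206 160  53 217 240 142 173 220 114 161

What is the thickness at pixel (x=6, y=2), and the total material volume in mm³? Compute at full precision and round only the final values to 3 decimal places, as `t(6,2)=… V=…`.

span = t_max - t_min = 2.81 - 0.9 = 1.910
L(6,2) = 219, L_eff = 1 - 219/255 = 0.141176 (inverted)
t(6,2) = 2.81 - 1.910·0.141176 = 2.540
Σt over all 4·12 pixels = 787973/8500 ≈ 92.7027059
V = pitch²·Σt = 1.15²·787973/8500 = 122.599

t(6,2)=2.540 V=122.599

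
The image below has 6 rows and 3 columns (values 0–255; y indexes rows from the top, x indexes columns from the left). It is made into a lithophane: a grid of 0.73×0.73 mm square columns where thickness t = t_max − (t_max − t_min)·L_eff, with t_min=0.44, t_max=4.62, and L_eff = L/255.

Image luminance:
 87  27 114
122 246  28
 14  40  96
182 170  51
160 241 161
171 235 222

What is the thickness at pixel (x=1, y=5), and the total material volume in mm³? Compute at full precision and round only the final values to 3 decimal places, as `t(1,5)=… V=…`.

span = t_max - t_min = 4.62 - 0.44 = 4.180
L(1,5) = 235, L_eff = 235/255 = 0.921569
t(1,5) = 4.62 - 4.180·0.921569 = 0.768
Σt over all 6·3 pixels = 188529/4250 ≈ 44.3597647
V = pitch²·Σt = 0.73²·188529/4250 = 23.639

t(1,5)=0.768 V=23.639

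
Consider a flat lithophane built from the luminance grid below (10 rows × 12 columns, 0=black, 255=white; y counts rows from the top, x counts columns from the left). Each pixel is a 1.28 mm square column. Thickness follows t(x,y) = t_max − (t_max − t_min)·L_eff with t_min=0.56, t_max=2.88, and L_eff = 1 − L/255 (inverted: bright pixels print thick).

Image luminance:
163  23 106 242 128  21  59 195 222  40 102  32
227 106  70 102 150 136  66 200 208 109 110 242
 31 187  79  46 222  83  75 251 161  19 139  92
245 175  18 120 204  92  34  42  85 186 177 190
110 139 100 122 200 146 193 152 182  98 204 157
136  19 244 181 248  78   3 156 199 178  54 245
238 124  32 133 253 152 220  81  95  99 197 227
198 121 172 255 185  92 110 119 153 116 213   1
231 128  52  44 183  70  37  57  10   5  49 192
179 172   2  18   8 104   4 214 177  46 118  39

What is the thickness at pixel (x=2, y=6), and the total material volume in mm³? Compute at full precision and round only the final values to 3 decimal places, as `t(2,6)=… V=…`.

t(2,6)=0.851 V=337.883

span = t_max - t_min = 2.88 - 0.56 = 2.320
L(2,6) = 32, L_eff = 1 - 32/255 = 0.874510 (inverted)
t(2,6) = 2.88 - 2.320·0.874510 = 0.851
Σt over all 10·12 pixels = 1314698/6375 ≈ 206.2271373
V = pitch²·Σt = 1.28²·1314698/6375 = 337.883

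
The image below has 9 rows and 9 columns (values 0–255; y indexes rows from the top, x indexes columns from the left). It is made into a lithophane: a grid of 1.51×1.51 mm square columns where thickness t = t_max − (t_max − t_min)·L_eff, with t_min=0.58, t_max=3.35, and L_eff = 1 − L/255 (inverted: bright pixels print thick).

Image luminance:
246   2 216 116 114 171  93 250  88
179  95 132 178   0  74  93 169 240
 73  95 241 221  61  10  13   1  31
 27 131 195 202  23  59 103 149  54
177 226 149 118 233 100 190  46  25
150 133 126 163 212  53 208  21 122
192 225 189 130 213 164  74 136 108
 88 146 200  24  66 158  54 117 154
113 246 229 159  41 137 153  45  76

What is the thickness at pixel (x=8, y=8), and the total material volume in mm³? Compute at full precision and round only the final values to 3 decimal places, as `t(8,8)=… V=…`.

span = t_max - t_min = 3.35 - 0.58 = 2.770
L(8,8) = 76, L_eff = 1 - 76/255 = 0.701961 (inverted)
t(8,8) = 3.35 - 2.770·0.701961 = 1.406
Σt over all 9·9 pixels = 59306/375 ≈ 158.1493333
V = pitch²·Σt = 1.51²·59306/375 = 360.596

t(8,8)=1.406 V=360.596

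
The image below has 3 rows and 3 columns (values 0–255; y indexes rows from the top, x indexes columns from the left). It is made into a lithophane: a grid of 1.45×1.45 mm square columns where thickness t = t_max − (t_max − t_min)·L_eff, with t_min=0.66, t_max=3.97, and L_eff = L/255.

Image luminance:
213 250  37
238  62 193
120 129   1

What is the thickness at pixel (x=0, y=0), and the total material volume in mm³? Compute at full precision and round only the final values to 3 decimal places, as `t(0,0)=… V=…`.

t(0,0)=1.205 V=41.199

span = t_max - t_min = 3.97 - 0.66 = 3.310
L(0,0) = 213, L_eff = 213/255 = 0.835294
t(0,0) = 3.97 - 3.310·0.835294 = 1.205
Σt over all 3·3 pixels = 249841/12750 ≈ 19.5953725
V = pitch²·Σt = 1.45²·249841/12750 = 41.199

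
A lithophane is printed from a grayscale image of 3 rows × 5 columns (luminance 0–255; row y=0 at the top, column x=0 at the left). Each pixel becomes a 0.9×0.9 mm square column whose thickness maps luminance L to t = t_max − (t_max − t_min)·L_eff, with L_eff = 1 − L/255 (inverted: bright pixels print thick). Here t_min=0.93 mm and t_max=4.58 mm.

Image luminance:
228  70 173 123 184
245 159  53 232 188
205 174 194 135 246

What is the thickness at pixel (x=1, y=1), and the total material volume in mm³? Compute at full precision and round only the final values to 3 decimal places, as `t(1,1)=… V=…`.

t(1,1)=3.206 V=41.549

span = t_max - t_min = 4.58 - 0.93 = 3.650
L(1,1) = 159, L_eff = 1 - 159/255 = 0.376471 (inverted)
t(1,1) = 4.58 - 3.650·0.376471 = 3.206
Σt over all 3·5 pixels = 130801/2550 ≈ 51.2945098
V = pitch²·Σt = 0.9²·130801/2550 = 41.549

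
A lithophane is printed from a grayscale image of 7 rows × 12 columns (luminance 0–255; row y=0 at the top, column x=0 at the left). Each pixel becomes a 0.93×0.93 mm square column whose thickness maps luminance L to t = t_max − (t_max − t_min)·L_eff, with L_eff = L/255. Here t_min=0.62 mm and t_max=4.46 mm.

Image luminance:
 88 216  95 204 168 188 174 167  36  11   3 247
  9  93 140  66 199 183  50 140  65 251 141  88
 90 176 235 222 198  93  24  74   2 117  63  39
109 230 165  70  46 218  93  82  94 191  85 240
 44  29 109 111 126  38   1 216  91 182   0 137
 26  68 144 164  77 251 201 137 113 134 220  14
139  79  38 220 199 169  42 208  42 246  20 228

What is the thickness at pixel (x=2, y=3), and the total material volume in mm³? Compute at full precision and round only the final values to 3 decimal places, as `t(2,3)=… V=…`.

span = t_max - t_min = 4.46 - 0.62 = 3.840
L(2,3) = 165, L_eff = 165/255 = 0.647059
t(2,3) = 4.46 - 3.840·0.647059 = 1.975
Σt over all 7·12 pixels = 468398/2125 ≈ 220.4225882
V = pitch²·Σt = 0.93²·468398/2125 = 190.643

t(2,3)=1.975 V=190.643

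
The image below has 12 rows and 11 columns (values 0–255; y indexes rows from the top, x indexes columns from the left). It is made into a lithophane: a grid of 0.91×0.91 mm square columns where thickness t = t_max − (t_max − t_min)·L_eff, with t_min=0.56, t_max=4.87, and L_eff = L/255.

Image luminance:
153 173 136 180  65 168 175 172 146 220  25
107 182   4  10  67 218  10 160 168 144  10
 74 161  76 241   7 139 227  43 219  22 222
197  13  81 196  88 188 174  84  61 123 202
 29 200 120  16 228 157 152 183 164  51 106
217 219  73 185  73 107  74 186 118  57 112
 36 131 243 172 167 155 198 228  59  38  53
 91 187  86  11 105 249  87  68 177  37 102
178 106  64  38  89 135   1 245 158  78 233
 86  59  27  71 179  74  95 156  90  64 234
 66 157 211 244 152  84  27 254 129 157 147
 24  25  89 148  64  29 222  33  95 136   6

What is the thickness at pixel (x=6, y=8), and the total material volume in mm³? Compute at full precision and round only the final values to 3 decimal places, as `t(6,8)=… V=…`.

span = t_max - t_min = 4.87 - 0.56 = 4.310
L(6,8) = 1, L_eff = 1/255 = 0.003922
t(6,8) = 4.87 - 4.310·0.003922 = 4.853
Σt over all 12·11 pixels = 558689/1500 ≈ 372.4593333
V = pitch²·Σt = 0.91²·558689/1500 = 308.434

t(6,8)=4.853 V=308.434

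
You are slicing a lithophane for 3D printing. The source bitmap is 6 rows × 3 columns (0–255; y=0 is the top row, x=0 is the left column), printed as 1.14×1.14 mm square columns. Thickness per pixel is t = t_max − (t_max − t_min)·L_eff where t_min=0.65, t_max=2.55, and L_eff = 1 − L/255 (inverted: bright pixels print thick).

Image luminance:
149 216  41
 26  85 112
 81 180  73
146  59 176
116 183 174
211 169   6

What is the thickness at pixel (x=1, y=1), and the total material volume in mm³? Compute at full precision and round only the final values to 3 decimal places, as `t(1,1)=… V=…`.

t(1,1)=1.283 V=36.538

span = t_max - t_min = 2.55 - 0.65 = 1.900
L(1,1) = 85, L_eff = 1 - 85/255 = 0.666667 (inverted)
t(1,1) = 2.55 - 1.900·0.666667 = 1.283
Σt over all 6·3 pixels = 35846/1275 ≈ 28.1145098
V = pitch²·Σt = 1.14²·35846/1275 = 36.538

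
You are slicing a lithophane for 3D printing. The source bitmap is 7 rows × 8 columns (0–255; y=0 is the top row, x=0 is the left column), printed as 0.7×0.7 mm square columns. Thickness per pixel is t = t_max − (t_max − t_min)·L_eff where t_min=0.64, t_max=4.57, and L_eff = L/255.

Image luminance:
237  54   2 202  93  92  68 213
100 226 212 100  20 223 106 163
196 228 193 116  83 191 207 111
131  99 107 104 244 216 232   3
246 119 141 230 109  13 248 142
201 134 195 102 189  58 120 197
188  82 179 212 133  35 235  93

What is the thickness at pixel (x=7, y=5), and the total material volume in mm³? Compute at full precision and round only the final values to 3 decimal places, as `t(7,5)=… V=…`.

span = t_max - t_min = 4.57 - 0.64 = 3.930
L(7,5) = 197, L_eff = 197/255 = 0.772549
t(7,5) = 4.57 - 3.930·0.772549 = 1.534
Σt over all 7·8 pixels = 1104657/8500 ≈ 129.9596471
V = pitch²·Σt = 0.7²·1104657/8500 = 63.680

t(7,5)=1.534 V=63.680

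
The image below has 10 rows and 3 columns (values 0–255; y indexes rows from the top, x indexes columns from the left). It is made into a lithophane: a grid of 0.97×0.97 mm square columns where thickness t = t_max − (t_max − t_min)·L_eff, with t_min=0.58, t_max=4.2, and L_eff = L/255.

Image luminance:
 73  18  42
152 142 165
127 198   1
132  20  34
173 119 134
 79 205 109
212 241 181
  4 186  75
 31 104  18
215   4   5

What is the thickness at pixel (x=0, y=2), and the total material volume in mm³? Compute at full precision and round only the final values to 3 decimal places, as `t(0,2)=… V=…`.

t(0,2)=2.397 V=75.824

span = t_max - t_min = 4.2 - 0.58 = 3.620
L(0,2) = 127, L_eff = 127/255 = 0.498039
t(0,2) = 4.2 - 3.620·0.498039 = 2.397
Σt over all 10·3 pixels = 1027481/12750 ≈ 80.5867451
V = pitch²·Σt = 0.97²·1027481/12750 = 75.824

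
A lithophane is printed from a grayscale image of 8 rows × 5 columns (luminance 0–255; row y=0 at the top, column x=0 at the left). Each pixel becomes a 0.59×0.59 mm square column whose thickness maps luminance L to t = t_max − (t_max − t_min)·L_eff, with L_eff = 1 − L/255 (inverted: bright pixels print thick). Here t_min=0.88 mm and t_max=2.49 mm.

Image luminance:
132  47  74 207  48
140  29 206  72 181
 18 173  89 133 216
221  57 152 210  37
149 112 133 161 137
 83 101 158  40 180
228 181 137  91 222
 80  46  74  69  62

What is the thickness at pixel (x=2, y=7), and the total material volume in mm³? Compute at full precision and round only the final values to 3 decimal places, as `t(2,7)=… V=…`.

span = t_max - t_min = 2.49 - 0.88 = 1.610
L(2,7) = 74, L_eff = 1 - 74/255 = 0.709804 (inverted)
t(2,7) = 2.49 - 1.610·0.709804 = 1.347
Σt over all 8·5 pixels = 842123/12750 ≈ 66.0488627
V = pitch²·Σt = 0.59²·842123/12750 = 22.992

t(2,7)=1.347 V=22.992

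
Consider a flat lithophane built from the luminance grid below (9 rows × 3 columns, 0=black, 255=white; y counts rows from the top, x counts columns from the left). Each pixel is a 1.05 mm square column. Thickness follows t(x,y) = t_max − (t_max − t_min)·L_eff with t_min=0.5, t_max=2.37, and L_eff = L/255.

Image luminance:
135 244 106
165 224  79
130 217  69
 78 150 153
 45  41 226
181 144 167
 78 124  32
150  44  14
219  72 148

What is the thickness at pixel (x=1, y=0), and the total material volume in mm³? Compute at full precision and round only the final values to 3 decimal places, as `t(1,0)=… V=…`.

span = t_max - t_min = 2.37 - 0.5 = 1.870
L(1,0) = 244, L_eff = 244/255 = 0.956863
t(1,0) = 2.37 - 1.870·0.956863 = 0.581
Σt over all 9·3 pixels = 38.8
V = pitch²·Σt = 1.05²·38.8 = 42.777

t(1,0)=0.581 V=42.777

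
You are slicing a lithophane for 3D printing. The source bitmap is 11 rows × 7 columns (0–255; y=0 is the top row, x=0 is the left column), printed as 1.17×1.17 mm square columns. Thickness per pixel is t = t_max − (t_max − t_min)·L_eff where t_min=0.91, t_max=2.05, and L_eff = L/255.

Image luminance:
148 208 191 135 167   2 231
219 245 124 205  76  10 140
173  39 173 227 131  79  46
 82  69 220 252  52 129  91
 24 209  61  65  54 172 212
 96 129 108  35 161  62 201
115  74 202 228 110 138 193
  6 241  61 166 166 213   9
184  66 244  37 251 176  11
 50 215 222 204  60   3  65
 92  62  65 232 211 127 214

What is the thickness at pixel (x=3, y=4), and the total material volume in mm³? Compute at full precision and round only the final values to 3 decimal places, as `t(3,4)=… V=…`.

t(3,4)=1.759 V=153.867

span = t_max - t_min = 2.05 - 0.91 = 1.140
L(3,4) = 65, L_eff = 65/255 = 0.254902
t(3,4) = 2.05 - 1.140·0.254902 = 1.759
Σt over all 11·7 pixels = 112.402
V = pitch²·Σt = 1.17²·112.402 = 153.867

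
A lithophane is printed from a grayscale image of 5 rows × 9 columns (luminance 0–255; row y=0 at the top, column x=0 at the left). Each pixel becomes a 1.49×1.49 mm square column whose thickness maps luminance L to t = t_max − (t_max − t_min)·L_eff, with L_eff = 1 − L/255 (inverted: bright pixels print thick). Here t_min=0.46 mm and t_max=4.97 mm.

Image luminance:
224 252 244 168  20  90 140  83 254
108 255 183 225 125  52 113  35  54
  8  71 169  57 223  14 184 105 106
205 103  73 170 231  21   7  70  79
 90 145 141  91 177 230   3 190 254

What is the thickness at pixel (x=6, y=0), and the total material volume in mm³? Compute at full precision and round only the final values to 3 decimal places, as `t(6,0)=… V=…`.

span = t_max - t_min = 4.97 - 0.46 = 4.510
L(6,0) = 140, L_eff = 1 - 140/255 = 0.450980 (inverted)
t(6,0) = 4.97 - 4.510·0.450980 = 2.936
Σt over all 5·9 pixels = 790648/6375 ≈ 124.0232157
V = pitch²·Σt = 1.49²·790648/6375 = 275.344

t(6,0)=2.936 V=275.344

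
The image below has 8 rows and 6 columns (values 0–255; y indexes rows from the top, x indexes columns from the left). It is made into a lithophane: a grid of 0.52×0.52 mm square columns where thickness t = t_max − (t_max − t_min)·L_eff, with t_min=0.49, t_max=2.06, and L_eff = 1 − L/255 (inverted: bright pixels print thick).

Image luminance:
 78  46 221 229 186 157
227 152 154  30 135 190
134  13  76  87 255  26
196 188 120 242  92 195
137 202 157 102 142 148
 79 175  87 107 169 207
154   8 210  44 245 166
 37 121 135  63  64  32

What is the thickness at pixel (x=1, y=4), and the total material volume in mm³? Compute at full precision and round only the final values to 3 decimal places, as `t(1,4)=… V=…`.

span = t_max - t_min = 2.06 - 0.49 = 1.570
L(1,4) = 202, L_eff = 1 - 202/255 = 0.207843 (inverted)
t(1,4) = 2.06 - 1.570·0.207843 = 1.734
Σt over all 8·6 pixels = 5359/85 ≈ 63.0470588
V = pitch²·Σt = 0.52²·5359/85 = 17.048

t(1,4)=1.734 V=17.048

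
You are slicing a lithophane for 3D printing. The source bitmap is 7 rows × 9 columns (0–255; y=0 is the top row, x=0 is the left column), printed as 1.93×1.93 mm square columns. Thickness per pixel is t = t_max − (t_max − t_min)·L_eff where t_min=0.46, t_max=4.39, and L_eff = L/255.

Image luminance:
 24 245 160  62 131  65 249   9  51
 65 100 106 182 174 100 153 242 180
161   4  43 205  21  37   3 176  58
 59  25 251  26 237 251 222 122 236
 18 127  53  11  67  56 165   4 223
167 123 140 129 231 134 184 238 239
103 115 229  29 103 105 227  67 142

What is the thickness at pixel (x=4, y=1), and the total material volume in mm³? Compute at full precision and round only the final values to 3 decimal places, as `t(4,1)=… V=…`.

span = t_max - t_min = 4.39 - 0.46 = 3.930
L(4,1) = 174, L_eff = 174/255 = 0.682353
t(4,1) = 4.39 - 3.930·0.682353 = 1.708
Σt over all 7·9 pixels = 1320661/8500 ≈ 155.3718824
V = pitch²·Σt = 1.93²·1320661/8500 = 578.745

t(4,1)=1.708 V=578.745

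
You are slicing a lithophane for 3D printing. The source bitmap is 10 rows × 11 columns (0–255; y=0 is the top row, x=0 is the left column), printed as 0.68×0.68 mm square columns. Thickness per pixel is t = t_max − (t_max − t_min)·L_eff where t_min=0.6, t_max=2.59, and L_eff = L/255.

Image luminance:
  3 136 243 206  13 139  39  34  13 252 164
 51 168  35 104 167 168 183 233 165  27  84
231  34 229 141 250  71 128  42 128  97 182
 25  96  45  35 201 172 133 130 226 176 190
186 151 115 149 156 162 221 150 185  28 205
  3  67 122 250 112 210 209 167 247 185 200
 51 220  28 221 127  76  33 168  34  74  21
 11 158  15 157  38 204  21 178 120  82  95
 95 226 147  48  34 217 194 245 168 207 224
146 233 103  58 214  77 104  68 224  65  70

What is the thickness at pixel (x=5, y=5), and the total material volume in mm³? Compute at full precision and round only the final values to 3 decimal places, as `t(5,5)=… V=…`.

span = t_max - t_min = 2.59 - 0.6 = 1.990
L(5,5) = 210, L_eff = 210/255 = 0.823529
t(5,5) = 2.59 - 1.990·0.823529 = 0.951
Σt over all 10·11 pixels = 2202859/12750 ≈ 172.7732549
V = pitch²·Σt = 0.68²·2202859/12750 = 79.890

t(5,5)=0.951 V=79.890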